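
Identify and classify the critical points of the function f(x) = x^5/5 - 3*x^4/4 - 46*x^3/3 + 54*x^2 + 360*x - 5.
f'(x) = x^4 - 3*x^3 - 46*x^2 + 108*x + 360

Solve f'(x) = 0:
  Factor: x^4 - 3*x^3 - 46*x^2 + 108*x + 360 = (x - 6)*(x - 5)*(x + 2)*(x + 6) = 0.
  ⇒ x = -6, -2, 5, 6

f''(x) = 4*x^3 - 9*x^2 - 92*x + 108
Second-derivative test at each critical point:
  f''(-6) = -528 < 0 → local maximum
  f''(-2) = 224 > 0 → local minimum
  f''(5) = -77 < 0 → local maximum
  f''(6) = 96 > 0 → local minimum

Critical points: x = -6 (local maximum); x = -2 (local minimum); x = 5 (local maximum); x = 6 (local minimum)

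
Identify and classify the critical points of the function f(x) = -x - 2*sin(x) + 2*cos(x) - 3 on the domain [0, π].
f'(x) = -2*sqrt(2)*sin(x + pi/4) - 1

Solve f'(x) = 0 on [0, π]:
  f'(x) = 0 ⇔ -2*sin(x) - 2*cos(x) = 1. Write the left side as R·cos(x + φ) with R = √((-2)² + 2²) = 2*sqrt(2), cos φ = -sqrt(2)/2, sin φ = sqrt(2)/2; then cos(x + φ) = sqrt(2)/4. Solve for x and keep the solutions lying in [0, π].
  ⇒ x = atan((-1 + sqrt(7))/(-sqrt(7) - 1)) + pi ≈ 2.7176

f''(x) = -2*sqrt(2)*cos(x + pi/4)
Second-derivative test at each critical point:
  f''(2.7176) = 2.6458 > 0 → local minimum

Critical points: x = atan((-1 + sqrt(7))/(-sqrt(7) - 1)) + pi ≈ 2.7176 (local minimum)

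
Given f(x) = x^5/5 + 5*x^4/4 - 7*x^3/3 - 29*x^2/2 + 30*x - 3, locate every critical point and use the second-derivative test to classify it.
f'(x) = x^4 + 5*x^3 - 7*x^2 - 29*x + 30

Solve f'(x) = 0:
  Factor: x^4 + 5*x^3 - 7*x^2 - 29*x + 30 = (x - 2)*(x - 1)*(x + 3)*(x + 5) = 0.
  ⇒ x = -5, -3, 1, 2

f''(x) = 4*x^3 + 15*x^2 - 14*x - 29
Second-derivative test at each critical point:
  f''(-5) = -84 < 0 → local maximum
  f''(-3) = 40 > 0 → local minimum
  f''(1) = -24 < 0 → local maximum
  f''(2) = 35 > 0 → local minimum

Critical points: x = -5 (local maximum); x = -3 (local minimum); x = 1 (local maximum); x = 2 (local minimum)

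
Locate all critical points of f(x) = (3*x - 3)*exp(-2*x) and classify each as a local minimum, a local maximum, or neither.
f'(x) = 3*(3 - 2*x)*exp(-2*x)

Solve f'(x) = 0:
  f'(x) = (9 - 6*x)·exp(-2*x) and exp(-2*x) > 0 for every x, so f'(x) = 0 ⇔ 9 - 6*x = 0.
  Factor: 9 - 6*x = -3*(2*x - 3) = 0.
  ⇒ x = 3/2

f''(x) = 12*(x - 2)*exp(-2*x)
Second-derivative test at each critical point:
  f''(3/2) = -0.2987 < 0 → local maximum

Critical points: x = 3/2 (local maximum)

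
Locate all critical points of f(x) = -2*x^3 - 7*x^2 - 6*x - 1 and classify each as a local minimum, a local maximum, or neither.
f'(x) = -6*x^2 - 14*x - 6

Solve f'(x) = 0:
  Factor: -6*x^2 - 14*x - 6 = -2*(3*x^2 + 7*x + 3); 3*x^2 + 7*x + 3 = 0 has no rational roots; quadratic formula: x = (-7 ± √13)/6.
  ⇒ x = -7/6 - sqrt(13)/6 ≈ -1.7676, -7/6 + sqrt(13)/6 ≈ -0.5657

f''(x) = -12*x - 14
Second-derivative test at each critical point:
  f''(-1.7676) = 7.2111 > 0 → local minimum
  f''(-0.5657) = -7.2111 < 0 → local maximum

Critical points: x = -7/6 - sqrt(13)/6 ≈ -1.7676 (local minimum); x = -7/6 + sqrt(13)/6 ≈ -0.5657 (local maximum)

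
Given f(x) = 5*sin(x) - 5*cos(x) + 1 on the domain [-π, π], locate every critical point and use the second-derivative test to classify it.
f'(x) = 5*sqrt(2)*sin(x + pi/4)

Solve f'(x) = 0 on [-π, π]:
  f'(x) = 0 ⇔ 5*cos(x) = -5*sin(x) ⇔ tan(x) = -1, i.e. x = arctan(-1) + nπ; keep the solutions lying in [-π, π].
  ⇒ x = -pi/4 ≈ -0.7854, 3*pi/4 ≈ 2.3562

f''(x) = 5*sqrt(2)*cos(x + pi/4)
Second-derivative test at each critical point:
  f''(-0.7854) = 7.0711 > 0 → local minimum
  f''(2.3562) = -7.0711 < 0 → local maximum

Critical points: x = -pi/4 ≈ -0.7854 (local minimum); x = 3*pi/4 ≈ 2.3562 (local maximum)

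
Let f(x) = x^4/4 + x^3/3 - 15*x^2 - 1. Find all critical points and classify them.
f'(x) = x*(x^2 + x - 30)

Solve f'(x) = 0:
  Factor: x^3 + x^2 - 30*x = x*(x - 5)*(x + 6) = 0.
  ⇒ x = -6, 0, 5

f''(x) = 3*x^2 + 2*x - 30
Second-derivative test at each critical point:
  f''(-6) = 66 > 0 → local minimum
  f''(0) = -30 < 0 → local maximum
  f''(5) = 55 > 0 → local minimum

Critical points: x = -6 (local minimum); x = 0 (local maximum); x = 5 (local minimum)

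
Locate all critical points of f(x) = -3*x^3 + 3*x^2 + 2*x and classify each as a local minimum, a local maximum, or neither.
f'(x) = -9*x^2 + 6*x + 2

Solve f'(x) = 0:
  9*x^2 - 6*x - 2 = 0 has no rational roots; quadratic formula: x = (6 ± √108)/18.
  ⇒ x = 1/3 - sqrt(3)/3 ≈ -0.2440, 1/3 + sqrt(3)/3 ≈ 0.9107

f''(x) = 6 - 18*x
Second-derivative test at each critical point:
  f''(-0.2440) = 10.3923 > 0 → local minimum
  f''(0.9107) = -10.3923 < 0 → local maximum

Critical points: x = 1/3 - sqrt(3)/3 ≈ -0.2440 (local minimum); x = 1/3 + sqrt(3)/3 ≈ 0.9107 (local maximum)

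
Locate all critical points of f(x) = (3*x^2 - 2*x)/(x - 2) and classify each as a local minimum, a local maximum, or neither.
f'(x) = (3*x^2 - 12*x + 4)/(x^2 - 4*x + 4)

Solve f'(x) = 0:
  f'(x) = (3*x^2 - 12*x + 4)/(x - 2)^2; the denominator is positive wherever f is defined, so f'(x) = 0 ⇔ 3*x^2 - 12*x + 4 = 0.
  3*x^2 - 12*x + 4 = 0 has no rational roots; quadratic formula: x = (12 ± √96)/6.
  ⇒ x = 2 - 2*sqrt(6)/3 ≈ 0.3670, 2*sqrt(6)/3 + 2 ≈ 3.6330

f''(x) = 16/(x^3 - 6*x^2 + 12*x - 8)
Second-derivative test at each critical point:
  f''(0.3670) = -3.6742 < 0 → local maximum
  f''(3.6330) = 3.6742 > 0 → local minimum

Critical points: x = 2 - 2*sqrt(6)/3 ≈ 0.3670 (local maximum); x = 2*sqrt(6)/3 + 2 ≈ 3.6330 (local minimum)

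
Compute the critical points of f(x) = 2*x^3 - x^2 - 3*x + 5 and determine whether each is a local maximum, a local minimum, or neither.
f'(x) = 6*x^2 - 2*x - 3

Solve f'(x) = 0:
  6*x^2 - 2*x - 3 = 0 has no rational roots; quadratic formula: x = (2 ± √76)/12.
  ⇒ x = 1/6 - sqrt(19)/6 ≈ -0.5598, 1/6 + sqrt(19)/6 ≈ 0.8931

f''(x) = 12*x - 2
Second-derivative test at each critical point:
  f''(-0.5598) = -8.7178 < 0 → local maximum
  f''(0.8931) = 8.7178 > 0 → local minimum

Critical points: x = 1/6 - sqrt(19)/6 ≈ -0.5598 (local maximum); x = 1/6 + sqrt(19)/6 ≈ 0.8931 (local minimum)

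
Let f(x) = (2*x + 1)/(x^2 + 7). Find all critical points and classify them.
f'(x) = 2*(-x^2 - x + 7)/(x^4 + 14*x^2 + 49)

Solve f'(x) = 0:
  f'(x) = -2*(x^2 + x - 7)/(x^2 + 7)^2; the denominator is positive wherever f is defined, so f'(x) = 0 ⇔ -2*x^2 - 2*x + 14 = 0.
  Factor: -2*x^2 - 2*x + 14 = -2*(x^2 + x - 7); x^2 + x - 7 = 0 has no rational roots; quadratic formula: x = (-1 ± √29)/2.
  ⇒ x = -sqrt(29)/2 - 1/2 ≈ -3.1926, -1/2 + sqrt(29)/2 ≈ 2.1926

f''(x) = 2*(4*x^2*(2*x + 1) - (6*x + 1)*(x^2 + 7))/(x^2 + 7)^3
Second-derivative test at each critical point:
  f''(-3.1926) = 0.0364 > 0 → local minimum
  f''(2.1926) = -0.0773 < 0 → local maximum

Critical points: x = -sqrt(29)/2 - 1/2 ≈ -3.1926 (local minimum); x = -1/2 + sqrt(29)/2 ≈ 2.1926 (local maximum)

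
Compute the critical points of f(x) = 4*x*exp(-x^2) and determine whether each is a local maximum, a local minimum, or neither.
f'(x) = 4*(1 - 2*x^2)*exp(-x^2)

Solve f'(x) = 0:
  f'(x) = (4 - 8*x^2)·exp(-x^2) and exp(-x^2) > 0 for every x, so f'(x) = 0 ⇔ 4 - 8*x^2 = 0.
  Factor: 4 - 8*x^2 = -4*(2*x^2 - 1); 2*x^2 - 1 = 0 has no rational roots; quadratic formula: x = (0 ± √8)/4.
  ⇒ x = -sqrt(2)/2 ≈ -0.7071, sqrt(2)/2 ≈ 0.7071

f''(x) = (16*x^3 - 24*x)*exp(-x^2)
Second-derivative test at each critical point:
  f''(-0.7071) = 6.8621 > 0 → local minimum
  f''(0.7071) = -6.8621 < 0 → local maximum

Critical points: x = -sqrt(2)/2 ≈ -0.7071 (local minimum); x = sqrt(2)/2 ≈ 0.7071 (local maximum)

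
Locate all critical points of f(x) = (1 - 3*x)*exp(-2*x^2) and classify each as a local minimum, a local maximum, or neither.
f'(x) = (4*x*(3*x - 1) - 3)*exp(-2*x^2)

Solve f'(x) = 0:
  f'(x) = (12*x^2 - 4*x - 3)·exp(-2*x^2) and exp(-2*x^2) > 0 for every x, so f'(x) = 0 ⇔ 12*x^2 - 4*x - 3 = 0.
  12*x^2 - 4*x - 3 = 0 has no rational roots; quadratic formula: x = (4 ± √160)/24.
  ⇒ x = 1/6 - sqrt(10)/6 ≈ -0.3604, 1/6 + sqrt(10)/6 ≈ 0.6937

f''(x) = 4*(4*x^2*(1 - 3*x) + 9*x - 1)*exp(-2*x^2)
Second-derivative test at each critical point:
  f''(-0.3604) = -9.7556 < 0 → local maximum
  f''(0.6937) = 4.8313 > 0 → local minimum

Critical points: x = 1/6 - sqrt(10)/6 ≈ -0.3604 (local maximum); x = 1/6 + sqrt(10)/6 ≈ 0.6937 (local minimum)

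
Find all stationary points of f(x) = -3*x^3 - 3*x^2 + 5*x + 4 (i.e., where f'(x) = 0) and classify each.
f'(x) = -9*x^2 - 6*x + 5

Solve f'(x) = 0:
  9*x^2 + 6*x - 5 = 0 has no rational roots; quadratic formula: x = (-6 ± √216)/18.
  ⇒ x = -sqrt(6)/3 - 1/3 ≈ -1.1498, -1/3 + sqrt(6)/3 ≈ 0.4832

f''(x) = -18*x - 6
Second-derivative test at each critical point:
  f''(-1.1498) = 14.6969 > 0 → local minimum
  f''(0.4832) = -14.6969 < 0 → local maximum

Critical points: x = -sqrt(6)/3 - 1/3 ≈ -1.1498 (local minimum); x = -1/3 + sqrt(6)/3 ≈ 0.4832 (local maximum)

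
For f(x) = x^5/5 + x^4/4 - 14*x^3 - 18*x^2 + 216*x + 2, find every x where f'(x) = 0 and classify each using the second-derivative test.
f'(x) = x^4 + x^3 - 42*x^2 - 36*x + 216

Solve f'(x) = 0:
  Factor: x^4 + x^3 - 42*x^2 - 36*x + 216 = (x - 6)*(x - 2)*(x + 3)*(x + 6) = 0.
  ⇒ x = -6, -3, 2, 6

f''(x) = 4*x^3 + 3*x^2 - 84*x - 36
Second-derivative test at each critical point:
  f''(-6) = -288 < 0 → local maximum
  f''(-3) = 135 > 0 → local minimum
  f''(2) = -160 < 0 → local maximum
  f''(6) = 432 > 0 → local minimum

Critical points: x = -6 (local maximum); x = -3 (local minimum); x = 2 (local maximum); x = 6 (local minimum)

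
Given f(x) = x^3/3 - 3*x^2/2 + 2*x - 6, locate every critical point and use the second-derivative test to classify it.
f'(x) = x^2 - 3*x + 2

Solve f'(x) = 0:
  Factor: x^2 - 3*x + 2 = (x - 2)*(x - 1) = 0.
  ⇒ x = 1, 2

f''(x) = 2*x - 3
Second-derivative test at each critical point:
  f''(1) = -1 < 0 → local maximum
  f''(2) = 1 > 0 → local minimum

Critical points: x = 1 (local maximum); x = 2 (local minimum)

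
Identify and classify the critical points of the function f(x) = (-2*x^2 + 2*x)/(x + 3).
f'(x) = 2*(-x^2 - 6*x + 3)/(x^2 + 6*x + 9)

Solve f'(x) = 0:
  f'(x) = -2*(x^2 + 6*x - 3)/(x + 3)^2; the denominator is positive wherever f is defined, so f'(x) = 0 ⇔ -2*x^2 - 12*x + 6 = 0.
  Factor: -2*x^2 - 12*x + 6 = -2*(x^2 + 6*x - 3); x^2 + 6*x - 3 = 0 has no rational roots; quadratic formula: x = (-6 ± √48)/2.
  ⇒ x = -2*sqrt(3) - 3 ≈ -6.4641, -3 + 2*sqrt(3) ≈ 0.4641

f''(x) = -48/(x^3 + 9*x^2 + 27*x + 27)
Second-derivative test at each critical point:
  f''(-6.4641) = 1.1547 > 0 → local minimum
  f''(0.4641) = -1.1547 < 0 → local maximum

Critical points: x = -2*sqrt(3) - 3 ≈ -6.4641 (local minimum); x = -3 + 2*sqrt(3) ≈ 0.4641 (local maximum)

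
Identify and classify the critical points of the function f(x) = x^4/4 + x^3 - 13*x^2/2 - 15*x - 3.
f'(x) = x^3 + 3*x^2 - 13*x - 15

Solve f'(x) = 0:
  Factor: x^3 + 3*x^2 - 13*x - 15 = (x - 3)*(x + 1)*(x + 5) = 0.
  ⇒ x = -5, -1, 3

f''(x) = 3*x^2 + 6*x - 13
Second-derivative test at each critical point:
  f''(-5) = 32 > 0 → local minimum
  f''(-1) = -16 < 0 → local maximum
  f''(3) = 32 > 0 → local minimum

Critical points: x = -5 (local minimum); x = -1 (local maximum); x = 3 (local minimum)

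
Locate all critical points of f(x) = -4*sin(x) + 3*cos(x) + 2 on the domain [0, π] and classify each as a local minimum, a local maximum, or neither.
f'(x) = -3*sin(x) - 4*cos(x)

Solve f'(x) = 0 on [0, π]:
  f'(x) = 0 ⇔ -4*cos(x) = 3*sin(x) ⇔ tan(x) = -4/3, i.e. x = arctan(-4/3) + nπ; keep the solutions lying in [0, π].
  ⇒ x = pi - atan(4/3) ≈ 2.2143

f''(x) = 4*sin(x) - 3*cos(x)
Second-derivative test at each critical point:
  f''(2.2143) = 5 > 0 → local minimum

Critical points: x = pi - atan(4/3) ≈ 2.2143 (local minimum)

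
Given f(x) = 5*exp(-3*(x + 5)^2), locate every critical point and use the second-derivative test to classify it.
f'(x) = 30*(-x - 5)*exp(-3*(x + 5)^2)

Solve f'(x) = 0:
  f'(x) = (-30*x - 150)·exp(-3*(x + 5)^2) and exp(-3*(x + 5)^2) > 0 for every x, so f'(x) = 0 ⇔ -30*x - 150 = 0.
  Factor: -30*x - 150 = -30*(x + 5) = 0.
  ⇒ x = -5

f''(x) = 30*(6*(x + 5)^2 - 1)*exp(-3*(x + 5)^2)
Second-derivative test at each critical point:
  f''(-5) = -30 < 0 → local maximum

Critical points: x = -5 (local maximum)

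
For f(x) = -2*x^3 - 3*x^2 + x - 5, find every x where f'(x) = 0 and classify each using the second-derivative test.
f'(x) = -6*x^2 - 6*x + 1

Solve f'(x) = 0:
  6*x^2 + 6*x - 1 = 0 has no rational roots; quadratic formula: x = (-6 ± √60)/12.
  ⇒ x = -sqrt(15)/6 - 1/2 ≈ -1.1455, -1/2 + sqrt(15)/6 ≈ 0.1455

f''(x) = -12*x - 6
Second-derivative test at each critical point:
  f''(-1.1455) = 7.7460 > 0 → local minimum
  f''(0.1455) = -7.7460 < 0 → local maximum

Critical points: x = -sqrt(15)/6 - 1/2 ≈ -1.1455 (local minimum); x = -1/2 + sqrt(15)/6 ≈ 0.1455 (local maximum)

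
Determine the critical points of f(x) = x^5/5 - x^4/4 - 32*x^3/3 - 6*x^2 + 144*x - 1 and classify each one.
f'(x) = x^4 - x^3 - 32*x^2 - 12*x + 144

Solve f'(x) = 0:
  Factor: x^4 - x^3 - 32*x^2 - 12*x + 144 = (x - 6)*(x - 2)*(x + 3)*(x + 4) = 0.
  ⇒ x = -4, -3, 2, 6

f''(x) = 4*x^3 - 3*x^2 - 64*x - 12
Second-derivative test at each critical point:
  f''(-4) = -60 < 0 → local maximum
  f''(-3) = 45 > 0 → local minimum
  f''(2) = -120 < 0 → local maximum
  f''(6) = 360 > 0 → local minimum

Critical points: x = -4 (local maximum); x = -3 (local minimum); x = 2 (local maximum); x = 6 (local minimum)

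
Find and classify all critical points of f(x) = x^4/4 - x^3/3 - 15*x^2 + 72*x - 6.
f'(x) = x^3 - x^2 - 30*x + 72

Solve f'(x) = 0:
  Factor: x^3 - x^2 - 30*x + 72 = (x - 4)*(x - 3)*(x + 6) = 0.
  ⇒ x = -6, 3, 4

f''(x) = 3*x^2 - 2*x - 30
Second-derivative test at each critical point:
  f''(-6) = 90 > 0 → local minimum
  f''(3) = -9 < 0 → local maximum
  f''(4) = 10 > 0 → local minimum

Critical points: x = -6 (local minimum); x = 3 (local maximum); x = 4 (local minimum)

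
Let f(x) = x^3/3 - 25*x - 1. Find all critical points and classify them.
f'(x) = x^2 - 25

Solve f'(x) = 0:
  Factor: x^2 - 25 = (x - 5)*(x + 5) = 0.
  ⇒ x = -5, 5

f''(x) = 2*x
Second-derivative test at each critical point:
  f''(-5) = -10 < 0 → local maximum
  f''(5) = 10 > 0 → local minimum

Critical points: x = -5 (local maximum); x = 5 (local minimum)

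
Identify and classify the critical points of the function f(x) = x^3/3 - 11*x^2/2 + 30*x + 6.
f'(x) = x^2 - 11*x + 30

Solve f'(x) = 0:
  Factor: x^2 - 11*x + 30 = (x - 6)*(x - 5) = 0.
  ⇒ x = 5, 6

f''(x) = 2*x - 11
Second-derivative test at each critical point:
  f''(5) = -1 < 0 → local maximum
  f''(6) = 1 > 0 → local minimum

Critical points: x = 5 (local maximum); x = 6 (local minimum)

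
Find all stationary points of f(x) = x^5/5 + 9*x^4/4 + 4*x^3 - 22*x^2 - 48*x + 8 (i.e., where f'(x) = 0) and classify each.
f'(x) = x^4 + 9*x^3 + 12*x^2 - 44*x - 48

Solve f'(x) = 0:
  Factor: x^4 + 9*x^3 + 12*x^2 - 44*x - 48 = (x - 2)*(x + 1)*(x + 4)*(x + 6) = 0.
  ⇒ x = -6, -4, -1, 2

f''(x) = 4*x^3 + 27*x^2 + 24*x - 44
Second-derivative test at each critical point:
  f''(-6) = -80 < 0 → local maximum
  f''(-4) = 36 > 0 → local minimum
  f''(-1) = -45 < 0 → local maximum
  f''(2) = 144 > 0 → local minimum

Critical points: x = -6 (local maximum); x = -4 (local minimum); x = -1 (local maximum); x = 2 (local minimum)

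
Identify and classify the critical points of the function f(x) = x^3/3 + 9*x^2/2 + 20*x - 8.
f'(x) = x^2 + 9*x + 20

Solve f'(x) = 0:
  Factor: x^2 + 9*x + 20 = (x + 4)*(x + 5) = 0.
  ⇒ x = -5, -4

f''(x) = 2*x + 9
Second-derivative test at each critical point:
  f''(-5) = -1 < 0 → local maximum
  f''(-4) = 1 > 0 → local minimum

Critical points: x = -5 (local maximum); x = -4 (local minimum)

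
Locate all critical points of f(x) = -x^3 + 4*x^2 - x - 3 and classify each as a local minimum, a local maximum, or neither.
f'(x) = -3*x^2 + 8*x - 1

Solve f'(x) = 0:
  3*x^2 - 8*x + 1 = 0 has no rational roots; quadratic formula: x = (8 ± √52)/6.
  ⇒ x = 4/3 - sqrt(13)/3 ≈ 0.1315, sqrt(13)/3 + 4/3 ≈ 2.5352

f''(x) = 8 - 6*x
Second-derivative test at each critical point:
  f''(0.1315) = 7.2111 > 0 → local minimum
  f''(2.5352) = -7.2111 < 0 → local maximum

Critical points: x = 4/3 - sqrt(13)/3 ≈ 0.1315 (local minimum); x = sqrt(13)/3 + 4/3 ≈ 2.5352 (local maximum)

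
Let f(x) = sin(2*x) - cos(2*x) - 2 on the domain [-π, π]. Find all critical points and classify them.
f'(x) = 2*sqrt(2)*sin(2*x + pi/4)

Solve f'(x) = 0 on [-π, π]:
  f'(x) = 0 ⇔ cos(2*x) = -sin(2*x) ⇔ tan(2*x) = -1, i.e. 2*x = arctan(-1) + nπ; keep the solutions lying in [-π, π].
  ⇒ x = -5*pi/8 ≈ -1.9635, -pi/8 ≈ -0.3927, 3*pi/8 ≈ 1.1781, 7*pi/8 ≈ 2.7489

f''(x) = 4*sqrt(2)*cos(2*x + pi/4)
Second-derivative test at each critical point:
  f''(-1.9635) = -5.6569 < 0 → local maximum
  f''(-0.3927) = 5.6569 > 0 → local minimum
  f''(1.1781) = -5.6569 < 0 → local maximum
  f''(2.7489) = 5.6569 > 0 → local minimum

Critical points: x = -5*pi/8 ≈ -1.9635 (local maximum); x = -pi/8 ≈ -0.3927 (local minimum); x = 3*pi/8 ≈ 1.1781 (local maximum); x = 7*pi/8 ≈ 2.7489 (local minimum)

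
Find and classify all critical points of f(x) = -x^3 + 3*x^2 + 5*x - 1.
f'(x) = -3*x^2 + 6*x + 5

Solve f'(x) = 0:
  3*x^2 - 6*x - 5 = 0 has no rational roots; quadratic formula: x = (6 ± √96)/6.
  ⇒ x = 1 - 2*sqrt(6)/3 ≈ -0.6330, 1 + 2*sqrt(6)/3 ≈ 2.6330

f''(x) = 6 - 6*x
Second-derivative test at each critical point:
  f''(-0.6330) = 9.7980 > 0 → local minimum
  f''(2.6330) = -9.7980 < 0 → local maximum

Critical points: x = 1 - 2*sqrt(6)/3 ≈ -0.6330 (local minimum); x = 1 + 2*sqrt(6)/3 ≈ 2.6330 (local maximum)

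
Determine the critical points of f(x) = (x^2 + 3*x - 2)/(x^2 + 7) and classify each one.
f'(x) = 3*(-x^2 + 6*x + 7)/(x^4 + 14*x^2 + 49)

Solve f'(x) = 0:
  f'(x) = -3*(x - 7)*(x + 1)/(x^2 + 7)^2; the denominator is positive wherever f is defined, so f'(x) = 0 ⇔ -3*x^2 + 18*x + 21 = 0.
  Factor: -3*x^2 + 18*x + 21 = -3*(x - 7)*(x + 1) = 0.
  ⇒ x = -1, 7

f''(x) = 6*(x^3 - 9*x^2 - 21*x + 21)/(x^6 + 21*x^4 + 147*x^2 + 343)
Second-derivative test at each critical point:
  f''(-1) = 3/8 > 0 → local minimum
  f''(7) = -3/392 < 0 → local maximum

Critical points: x = -1 (local minimum); x = 7 (local maximum)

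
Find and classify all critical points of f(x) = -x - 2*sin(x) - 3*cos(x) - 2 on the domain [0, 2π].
f'(x) = 3*sin(x) - 2*cos(x) - 1

Solve f'(x) = 0 on [0, 2π]:
  f'(x) = 0 ⇔ 3*sin(x) - 2*cos(x) = 1. Write the left side as R·cos(x + φ) with R = √((-2)² + (-3)²) = sqrt(13), cos φ = -2*sqrt(13)/13, sin φ = -3*sqrt(13)/13; then cos(x + φ) = sqrt(13)/13. Solve for x and keep the solutions lying in [0, 2π].
  ⇒ x = atan((3 + 4*sqrt(3))/(-2 + 6*sqrt(3))) ≈ 0.8690, atan((3 - 4*sqrt(3))/(-6*sqrt(3) - 2)) + pi ≈ 3.4486

f''(x) = 2*sin(x) + 3*cos(x)
Second-derivative test at each critical point:
  f''(0.8690) = 3.4641 > 0 → local minimum
  f''(3.4486) = -3.4641 < 0 → local maximum

Critical points: x = atan((3 + 4*sqrt(3))/(-2 + 6*sqrt(3))) ≈ 0.8690 (local minimum); x = atan((3 - 4*sqrt(3))/(-6*sqrt(3) - 2)) + pi ≈ 3.4486 (local maximum)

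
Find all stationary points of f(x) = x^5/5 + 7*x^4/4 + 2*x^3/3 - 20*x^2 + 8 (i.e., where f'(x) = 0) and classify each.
f'(x) = x*(x^3 + 7*x^2 + 2*x - 40)

Solve f'(x) = 0:
  Factor: x^4 + 7*x^3 + 2*x^2 - 40*x = x*(x - 2)*(x + 4)*(x + 5) = 0.
  ⇒ x = -5, -4, 0, 2

f''(x) = 4*x^3 + 21*x^2 + 4*x - 40
Second-derivative test at each critical point:
  f''(-5) = -35 < 0 → local maximum
  f''(-4) = 24 > 0 → local minimum
  f''(0) = -40 < 0 → local maximum
  f''(2) = 84 > 0 → local minimum

Critical points: x = -5 (local maximum); x = -4 (local minimum); x = 0 (local maximum); x = 2 (local minimum)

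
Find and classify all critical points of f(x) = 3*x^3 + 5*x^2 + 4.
f'(x) = x*(9*x + 10)

Solve f'(x) = 0:
  Factor: 9*x^2 + 10*x = x*(9*x + 10) = 0.
  ⇒ x = -10/9, 0

f''(x) = 18*x + 10
Second-derivative test at each critical point:
  f''(-10/9) = -10 < 0 → local maximum
  f''(0) = 10 > 0 → local minimum

Critical points: x = -10/9 (local maximum); x = 0 (local minimum)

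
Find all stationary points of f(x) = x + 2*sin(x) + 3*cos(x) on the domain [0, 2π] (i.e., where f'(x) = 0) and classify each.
f'(x) = -3*sin(x) + 2*cos(x) + 1

Solve f'(x) = 0 on [0, 2π]:
  f'(x) = 0 ⇔ -3*sin(x) + 2*cos(x) = -1. Write the left side as R·cos(x + φ) with R = √(2² + 3²) = sqrt(13), cos φ = 2*sqrt(13)/13, sin φ = 3*sqrt(13)/13; then cos(x + φ) = -sqrt(13)/13. Solve for x and keep the solutions lying in [0, 2π].
  ⇒ x = atan((3 + 4*sqrt(3))/(-2 + 6*sqrt(3))) ≈ 0.8690, atan((3 - 4*sqrt(3))/(-6*sqrt(3) - 2)) + pi ≈ 3.4486

f''(x) = -2*sin(x) - 3*cos(x)
Second-derivative test at each critical point:
  f''(0.8690) = -3.4641 < 0 → local maximum
  f''(3.4486) = 3.4641 > 0 → local minimum

Critical points: x = atan((3 + 4*sqrt(3))/(-2 + 6*sqrt(3))) ≈ 0.8690 (local maximum); x = atan((3 - 4*sqrt(3))/(-6*sqrt(3) - 2)) + pi ≈ 3.4486 (local minimum)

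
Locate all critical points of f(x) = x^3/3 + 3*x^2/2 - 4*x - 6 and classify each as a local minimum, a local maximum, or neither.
f'(x) = x^2 + 3*x - 4

Solve f'(x) = 0:
  Factor: x^2 + 3*x - 4 = (x - 1)*(x + 4) = 0.
  ⇒ x = -4, 1

f''(x) = 2*x + 3
Second-derivative test at each critical point:
  f''(-4) = -5 < 0 → local maximum
  f''(1) = 5 > 0 → local minimum

Critical points: x = -4 (local maximum); x = 1 (local minimum)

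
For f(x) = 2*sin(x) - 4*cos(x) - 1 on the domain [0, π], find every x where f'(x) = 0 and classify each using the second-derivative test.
f'(x) = 4*sin(x) + 2*cos(x)

Solve f'(x) = 0 on [0, π]:
  f'(x) = 0 ⇔ 2*cos(x) = -4*sin(x) ⇔ tan(x) = -1/2, i.e. x = arctan(-1/2) + nπ; keep the solutions lying in [0, π].
  ⇒ x = pi - atan(1/2) ≈ 2.6779

f''(x) = -2*sin(x) + 4*cos(x)
Second-derivative test at each critical point:
  f''(2.6779) = -4.4721 < 0 → local maximum

Critical points: x = pi - atan(1/2) ≈ 2.6779 (local maximum)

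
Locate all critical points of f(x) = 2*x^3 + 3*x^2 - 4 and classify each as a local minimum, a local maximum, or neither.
f'(x) = 6*x*(x + 1)

Solve f'(x) = 0:
  Factor: 6*x^2 + 6*x = 6*x*(x + 1) = 0.
  ⇒ x = -1, 0

f''(x) = 12*x + 6
Second-derivative test at each critical point:
  f''(-1) = -6 < 0 → local maximum
  f''(0) = 6 > 0 → local minimum

Critical points: x = -1 (local maximum); x = 0 (local minimum)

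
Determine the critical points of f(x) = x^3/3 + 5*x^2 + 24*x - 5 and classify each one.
f'(x) = x^2 + 10*x + 24

Solve f'(x) = 0:
  Factor: x^2 + 10*x + 24 = (x + 4)*(x + 6) = 0.
  ⇒ x = -6, -4

f''(x) = 2*x + 10
Second-derivative test at each critical point:
  f''(-6) = -2 < 0 → local maximum
  f''(-4) = 2 > 0 → local minimum

Critical points: x = -6 (local maximum); x = -4 (local minimum)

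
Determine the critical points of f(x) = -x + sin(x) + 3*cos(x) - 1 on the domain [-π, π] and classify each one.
f'(x) = -3*sin(x) + cos(x) - 1

Solve f'(x) = 0 on [-π, π]:
  f'(x) = 0 ⇔ -3*sin(x) + cos(x) = 1. Write the left side as R·cos(x + φ) with R = √(1² + 3²) = sqrt(10), cos φ = sqrt(10)/10, sin φ = 3*sqrt(10)/10; then cos(x + φ) = sqrt(10)/10. Solve for x and keep the solutions lying in [-π, π].
  ⇒ x = -pi + atan(3/4) ≈ -2.4981, 0

f''(x) = -sin(x) - 3*cos(x)
Second-derivative test at each critical point:
  f''(-2.4981) = 3 > 0 → local minimum
  f''(0) = -3 < 0 → local maximum

Critical points: x = -pi + atan(3/4) ≈ -2.4981 (local minimum); x = 0 (local maximum)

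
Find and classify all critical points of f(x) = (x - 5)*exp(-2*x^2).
f'(x) = (-4*x*(x - 5) + 1)*exp(-2*x^2)

Solve f'(x) = 0:
  f'(x) = (-4*x^2 + 20*x + 1)·exp(-2*x^2) and exp(-2*x^2) > 0 for every x, so f'(x) = 0 ⇔ -4*x^2 + 20*x + 1 = 0.
  4*x^2 - 20*x - 1 = 0 has no rational roots; quadratic formula: x = (20 ± √416)/8.
  ⇒ x = 5/2 - sqrt(26)/2 ≈ -0.0495, 5/2 + sqrt(26)/2 ≈ 5.0495

f''(x) = 4*(4*x^2*(x - 5) - 3*x + 5)*exp(-2*x^2)
Second-derivative test at each critical point:
  f''(-0.0495) = 20.2963 > 0 → local minimum
  f''(5.0495) = -1.454e-21 < 0 → local maximum

Critical points: x = 5/2 - sqrt(26)/2 ≈ -0.0495 (local minimum); x = 5/2 + sqrt(26)/2 ≈ 5.0495 (local maximum)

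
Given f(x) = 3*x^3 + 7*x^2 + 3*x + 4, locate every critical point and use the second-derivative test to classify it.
f'(x) = 9*x^2 + 14*x + 3

Solve f'(x) = 0:
  9*x^2 + 14*x + 3 = 0 has no rational roots; quadratic formula: x = (-14 ± √88)/18.
  ⇒ x = -7/9 - sqrt(22)/9 ≈ -1.2989, -7/9 + sqrt(22)/9 ≈ -0.2566

f''(x) = 18*x + 14
Second-derivative test at each critical point:
  f''(-1.2989) = -9.3808 < 0 → local maximum
  f''(-0.2566) = 9.3808 > 0 → local minimum

Critical points: x = -7/9 - sqrt(22)/9 ≈ -1.2989 (local maximum); x = -7/9 + sqrt(22)/9 ≈ -0.2566 (local minimum)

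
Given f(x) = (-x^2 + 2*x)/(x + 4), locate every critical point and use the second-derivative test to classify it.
f'(x) = (-x^2 - 8*x + 8)/(x^2 + 8*x + 16)

Solve f'(x) = 0:
  f'(x) = -(x^2 + 8*x - 8)/(x + 4)^2; the denominator is positive wherever f is defined, so f'(x) = 0 ⇔ -x^2 - 8*x + 8 = 0.
  x^2 + 8*x - 8 = 0 has no rational roots; quadratic formula: x = (-8 ± √96)/2.
  ⇒ x = -2*sqrt(6) - 4 ≈ -8.8990, -4 + 2*sqrt(6) ≈ 0.8990

f''(x) = -48/(x^3 + 12*x^2 + 48*x + 64)
Second-derivative test at each critical point:
  f''(-8.8990) = 0.4082 > 0 → local minimum
  f''(0.8990) = -0.4082 < 0 → local maximum

Critical points: x = -2*sqrt(6) - 4 ≈ -8.8990 (local minimum); x = -4 + 2*sqrt(6) ≈ 0.8990 (local maximum)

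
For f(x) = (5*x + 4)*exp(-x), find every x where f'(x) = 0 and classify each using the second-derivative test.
f'(x) = (1 - 5*x)*exp(-x)

Solve f'(x) = 0:
  f'(x) = (1 - 5*x)·exp(-x) and exp(-x) > 0 for every x, so f'(x) = 0 ⇔ 1 - 5*x = 0.
  1 - 5*x = 0.
  ⇒ x = 1/5

f''(x) = (5*x - 6)*exp(-x)
Second-derivative test at each critical point:
  f''(1/5) = -4.0937 < 0 → local maximum

Critical points: x = 1/5 (local maximum)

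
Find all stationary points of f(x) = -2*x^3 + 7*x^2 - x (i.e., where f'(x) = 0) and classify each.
f'(x) = -6*x^2 + 14*x - 1

Solve f'(x) = 0:
  6*x^2 - 14*x + 1 = 0 has no rational roots; quadratic formula: x = (14 ± √172)/12.
  ⇒ x = 7/6 - sqrt(43)/6 ≈ 0.0738, sqrt(43)/6 + 7/6 ≈ 2.2596

f''(x) = 14 - 12*x
Second-derivative test at each critical point:
  f''(0.0738) = 13.1149 > 0 → local minimum
  f''(2.2596) = -13.1149 < 0 → local maximum

Critical points: x = 7/6 - sqrt(43)/6 ≈ 0.0738 (local minimum); x = sqrt(43)/6 + 7/6 ≈ 2.2596 (local maximum)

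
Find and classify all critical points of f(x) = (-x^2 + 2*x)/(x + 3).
f'(x) = (-x^2 - 6*x + 6)/(x^2 + 6*x + 9)

Solve f'(x) = 0:
  f'(x) = -(x^2 + 6*x - 6)/(x + 3)^2; the denominator is positive wherever f is defined, so f'(x) = 0 ⇔ -x^2 - 6*x + 6 = 0.
  x^2 + 6*x - 6 = 0 has no rational roots; quadratic formula: x = (-6 ± √60)/2.
  ⇒ x = -sqrt(15) - 3 ≈ -6.8730, -3 + sqrt(15) ≈ 0.8730

f''(x) = -30/(x^3 + 9*x^2 + 27*x + 27)
Second-derivative test at each critical point:
  f''(-6.8730) = 0.5164 > 0 → local minimum
  f''(0.8730) = -0.5164 < 0 → local maximum

Critical points: x = -sqrt(15) - 3 ≈ -6.8730 (local minimum); x = -3 + sqrt(15) ≈ 0.8730 (local maximum)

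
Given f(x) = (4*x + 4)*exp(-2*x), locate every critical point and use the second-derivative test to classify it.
f'(x) = 4*(-2*x - 1)*exp(-2*x)

Solve f'(x) = 0:
  f'(x) = (-8*x - 4)·exp(-2*x) and exp(-2*x) > 0 for every x, so f'(x) = 0 ⇔ -8*x - 4 = 0.
  Factor: -8*x - 4 = -4*(2*x + 1) = 0.
  ⇒ x = -1/2

f''(x) = 16*x*exp(-2*x)
Second-derivative test at each critical point:
  f''(-1/2) = -21.7463 < 0 → local maximum

Critical points: x = -1/2 (local maximum)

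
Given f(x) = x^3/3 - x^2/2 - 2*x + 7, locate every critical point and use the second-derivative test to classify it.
f'(x) = x^2 - x - 2

Solve f'(x) = 0:
  Factor: x^2 - x - 2 = (x - 2)*(x + 1) = 0.
  ⇒ x = -1, 2

f''(x) = 2*x - 1
Second-derivative test at each critical point:
  f''(-1) = -3 < 0 → local maximum
  f''(2) = 3 > 0 → local minimum

Critical points: x = -1 (local maximum); x = 2 (local minimum)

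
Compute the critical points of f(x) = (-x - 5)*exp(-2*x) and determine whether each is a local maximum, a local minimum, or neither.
f'(x) = (2*x + 9)*exp(-2*x)

Solve f'(x) = 0:
  f'(x) = (2*x + 9)·exp(-2*x) and exp(-2*x) > 0 for every x, so f'(x) = 0 ⇔ 2*x + 9 = 0.
  2*x + 9 = 0.
  ⇒ x = -9/2

f''(x) = 4*(-x - 4)*exp(-2*x)
Second-derivative test at each critical point:
  f''(-9/2) = 16206.1679 > 0 → local minimum

Critical points: x = -9/2 (local minimum)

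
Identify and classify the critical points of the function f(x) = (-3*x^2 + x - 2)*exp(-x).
f'(x) = (3*x^2 - 7*x + 3)*exp(-x)

Solve f'(x) = 0:
  f'(x) = (3*x^2 - 7*x + 3)·exp(-x) and exp(-x) > 0 for every x, so f'(x) = 0 ⇔ 3*x^2 - 7*x + 3 = 0.
  3*x^2 - 7*x + 3 = 0 has no rational roots; quadratic formula: x = (7 ± √13)/6.
  ⇒ x = 7/6 - sqrt(13)/6 ≈ 0.5657, sqrt(13)/6 + 7/6 ≈ 1.7676

f''(x) = (-3*x^2 + 13*x - 10)*exp(-x)
Second-derivative test at each critical point:
  f''(0.5657) = -2.0477 < 0 → local maximum
  f''(1.7676) = 0.6156 > 0 → local minimum

Critical points: x = 7/6 - sqrt(13)/6 ≈ 0.5657 (local maximum); x = sqrt(13)/6 + 7/6 ≈ 1.7676 (local minimum)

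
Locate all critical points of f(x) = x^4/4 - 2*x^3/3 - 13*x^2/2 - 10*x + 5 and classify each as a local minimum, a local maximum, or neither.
f'(x) = x^3 - 2*x^2 - 13*x - 10

Solve f'(x) = 0:
  Factor: x^3 - 2*x^2 - 13*x - 10 = (x - 5)*(x + 1)*(x + 2) = 0.
  ⇒ x = -2, -1, 5

f''(x) = 3*x^2 - 4*x - 13
Second-derivative test at each critical point:
  f''(-2) = 7 > 0 → local minimum
  f''(-1) = -6 < 0 → local maximum
  f''(5) = 42 > 0 → local minimum

Critical points: x = -2 (local minimum); x = -1 (local maximum); x = 5 (local minimum)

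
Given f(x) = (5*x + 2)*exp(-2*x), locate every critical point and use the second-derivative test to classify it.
f'(x) = (1 - 10*x)*exp(-2*x)

Solve f'(x) = 0:
  f'(x) = (1 - 10*x)·exp(-2*x) and exp(-2*x) > 0 for every x, so f'(x) = 0 ⇔ 1 - 10*x = 0.
  1 - 10*x = 0.
  ⇒ x = 1/10

f''(x) = 4*(5*x - 3)*exp(-2*x)
Second-derivative test at each critical point:
  f''(1/10) = -8.1873 < 0 → local maximum

Critical points: x = 1/10 (local maximum)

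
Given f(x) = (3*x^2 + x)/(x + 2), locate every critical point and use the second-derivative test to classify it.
f'(x) = (3*x^2 + 12*x + 2)/(x^2 + 4*x + 4)

Solve f'(x) = 0:
  f'(x) = (3*x^2 + 12*x + 2)/(x + 2)^2; the denominator is positive wherever f is defined, so f'(x) = 0 ⇔ 3*x^2 + 12*x + 2 = 0.
  3*x^2 + 12*x + 2 = 0 has no rational roots; quadratic formula: x = (-12 ± √120)/6.
  ⇒ x = -2 - sqrt(30)/3 ≈ -3.8257, -2 + sqrt(30)/3 ≈ -0.1743

f''(x) = 20/(x^3 + 6*x^2 + 12*x + 8)
Second-derivative test at each critical point:
  f''(-3.8257) = -3.2863 < 0 → local maximum
  f''(-0.1743) = 3.2863 > 0 → local minimum

Critical points: x = -2 - sqrt(30)/3 ≈ -3.8257 (local maximum); x = -2 + sqrt(30)/3 ≈ -0.1743 (local minimum)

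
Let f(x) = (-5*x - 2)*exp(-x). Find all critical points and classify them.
f'(x) = (5*x - 3)*exp(-x)

Solve f'(x) = 0:
  f'(x) = (5*x - 3)·exp(-x) and exp(-x) > 0 for every x, so f'(x) = 0 ⇔ 5*x - 3 = 0.
  5*x - 3 = 0.
  ⇒ x = 3/5

f''(x) = (8 - 5*x)*exp(-x)
Second-derivative test at each critical point:
  f''(3/5) = 2.7441 > 0 → local minimum

Critical points: x = 3/5 (local minimum)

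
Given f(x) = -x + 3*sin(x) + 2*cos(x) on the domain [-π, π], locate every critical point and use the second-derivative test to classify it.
f'(x) = -2*sin(x) + 3*cos(x) - 1

Solve f'(x) = 0 on [-π, π]:
  f'(x) = 0 ⇔ -2*sin(x) + 3*cos(x) = 1. Write the left side as R·cos(x + φ) with R = √(3² + 2²) = sqrt(13), cos φ = 3*sqrt(13)/13, sin φ = 2*sqrt(13)/13; then cos(x + φ) = sqrt(13)/13. Solve for x and keep the solutions lying in [-π, π].
  ⇒ x = -pi + atan((-6*sqrt(3) - 2)/(3 - 4*sqrt(3))) ≈ -1.8778, atan((-2 + 6*sqrt(3))/(3 + 4*sqrt(3))) ≈ 0.7018

f''(x) = -3*sin(x) - 2*cos(x)
Second-derivative test at each critical point:
  f''(-1.8778) = 3.4641 > 0 → local minimum
  f''(0.7018) = -3.4641 < 0 → local maximum

Critical points: x = -pi + atan((-6*sqrt(3) - 2)/(3 - 4*sqrt(3))) ≈ -1.8778 (local minimum); x = atan((-2 + 6*sqrt(3))/(3 + 4*sqrt(3))) ≈ 0.7018 (local maximum)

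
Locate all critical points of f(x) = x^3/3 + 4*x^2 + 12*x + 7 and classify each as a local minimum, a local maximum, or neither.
f'(x) = x^2 + 8*x + 12

Solve f'(x) = 0:
  Factor: x^2 + 8*x + 12 = (x + 2)*(x + 6) = 0.
  ⇒ x = -6, -2

f''(x) = 2*x + 8
Second-derivative test at each critical point:
  f''(-6) = -4 < 0 → local maximum
  f''(-2) = 4 > 0 → local minimum

Critical points: x = -6 (local maximum); x = -2 (local minimum)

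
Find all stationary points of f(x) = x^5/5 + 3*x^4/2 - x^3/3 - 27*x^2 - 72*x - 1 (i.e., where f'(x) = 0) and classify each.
f'(x) = x^4 + 6*x^3 - x^2 - 54*x - 72

Solve f'(x) = 0:
  Factor: x^4 + 6*x^3 - x^2 - 54*x - 72 = (x - 3)*(x + 2)*(x + 3)*(x + 4) = 0.
  ⇒ x = -4, -3, -2, 3

f''(x) = 4*x^3 + 18*x^2 - 2*x - 54
Second-derivative test at each critical point:
  f''(-4) = -14 < 0 → local maximum
  f''(-3) = 6 > 0 → local minimum
  f''(-2) = -10 < 0 → local maximum
  f''(3) = 210 > 0 → local minimum

Critical points: x = -4 (local maximum); x = -3 (local minimum); x = -2 (local maximum); x = 3 (local minimum)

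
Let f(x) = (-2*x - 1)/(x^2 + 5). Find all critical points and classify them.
f'(x) = 2*(x^2 + x - 5)/(x^4 + 10*x^2 + 25)

Solve f'(x) = 0:
  f'(x) = 2*(x^2 + x - 5)/(x^2 + 5)^2; the denominator is positive wherever f is defined, so f'(x) = 0 ⇔ 2*x^2 + 2*x - 10 = 0.
  Factor: 2*x^2 + 2*x - 10 = 2*(x^2 + x - 5); x^2 + x - 5 = 0 has no rational roots; quadratic formula: x = (-1 ± √21)/2.
  ⇒ x = -sqrt(21)/2 - 1/2 ≈ -2.7913, -1/2 + sqrt(21)/2 ≈ 1.7913

f''(x) = 2*(-4*x^2*(2*x + 1) + (6*x + 1)*(x^2 + 5))/(x^2 + 5)^3
Second-derivative test at each critical point:
  f''(-2.7913) = -0.0560 < 0 → local maximum
  f''(1.7913) = 0.1360 > 0 → local minimum

Critical points: x = -sqrt(21)/2 - 1/2 ≈ -2.7913 (local maximum); x = -1/2 + sqrt(21)/2 ≈ 1.7913 (local minimum)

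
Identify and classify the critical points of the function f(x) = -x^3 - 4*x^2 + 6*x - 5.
f'(x) = -3*x^2 - 8*x + 6

Solve f'(x) = 0:
  3*x^2 + 8*x - 6 = 0 has no rational roots; quadratic formula: x = (-8 ± √136)/6.
  ⇒ x = -sqrt(34)/3 - 4/3 ≈ -3.2770, -4/3 + sqrt(34)/3 ≈ 0.6103

f''(x) = -6*x - 8
Second-derivative test at each critical point:
  f''(-3.2770) = 11.6619 > 0 → local minimum
  f''(0.6103) = -11.6619 < 0 → local maximum

Critical points: x = -sqrt(34)/3 - 4/3 ≈ -3.2770 (local minimum); x = -4/3 + sqrt(34)/3 ≈ 0.6103 (local maximum)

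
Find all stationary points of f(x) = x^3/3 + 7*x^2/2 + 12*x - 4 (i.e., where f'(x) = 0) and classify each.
f'(x) = x^2 + 7*x + 12

Solve f'(x) = 0:
  Factor: x^2 + 7*x + 12 = (x + 3)*(x + 4) = 0.
  ⇒ x = -4, -3

f''(x) = 2*x + 7
Second-derivative test at each critical point:
  f''(-4) = -1 < 0 → local maximum
  f''(-3) = 1 > 0 → local minimum

Critical points: x = -4 (local maximum); x = -3 (local minimum)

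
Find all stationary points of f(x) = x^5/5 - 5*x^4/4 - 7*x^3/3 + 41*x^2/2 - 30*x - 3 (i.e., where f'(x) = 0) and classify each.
f'(x) = x^4 - 5*x^3 - 7*x^2 + 41*x - 30

Solve f'(x) = 0:
  Factor: x^4 - 5*x^3 - 7*x^2 + 41*x - 30 = (x - 5)*(x - 2)*(x - 1)*(x + 3) = 0.
  ⇒ x = -3, 1, 2, 5

f''(x) = 4*x^3 - 15*x^2 - 14*x + 41
Second-derivative test at each critical point:
  f''(-3) = -160 < 0 → local maximum
  f''(1) = 16 > 0 → local minimum
  f''(2) = -15 < 0 → local maximum
  f''(5) = 96 > 0 → local minimum

Critical points: x = -3 (local maximum); x = 1 (local minimum); x = 2 (local maximum); x = 5 (local minimum)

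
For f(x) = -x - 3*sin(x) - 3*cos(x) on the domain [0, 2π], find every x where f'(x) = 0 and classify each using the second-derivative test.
f'(x) = -3*sqrt(2)*cos(x + pi/4) - 1

Solve f'(x) = 0 on [0, 2π]:
  f'(x) = 0 ⇔ 3*sin(x) - 3*cos(x) = 1. Write the left side as R·cos(x + φ) with R = √((-3)² + (-3)²) = 3*sqrt(2), cos φ = -sqrt(2)/2, sin φ = -sqrt(2)/2; then cos(x + φ) = sqrt(2)/6. Solve for x and keep the solutions lying in [0, 2π].
  ⇒ x = atan((1 + sqrt(17))/(-1 + sqrt(17))) ≈ 1.0233, atan((1 - sqrt(17))/(-sqrt(17) - 1)) + pi ≈ 3.6890

f''(x) = 3*sqrt(2)*sin(x + pi/4)
Second-derivative test at each critical point:
  f''(1.0233) = 4.1231 > 0 → local minimum
  f''(3.6890) = -4.1231 < 0 → local maximum

Critical points: x = atan((1 + sqrt(17))/(-1 + sqrt(17))) ≈ 1.0233 (local minimum); x = atan((1 - sqrt(17))/(-sqrt(17) - 1)) + pi ≈ 3.6890 (local maximum)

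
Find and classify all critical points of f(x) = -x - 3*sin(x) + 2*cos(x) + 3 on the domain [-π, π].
f'(x) = -2*sin(x) - 3*cos(x) - 1

Solve f'(x) = 0 on [-π, π]:
  f'(x) = 0 ⇔ -2*sin(x) - 3*cos(x) = 1. Write the left side as R·cos(x + φ) with R = √((-3)² + 2²) = sqrt(13), cos φ = -3*sqrt(13)/13, sin φ = 2*sqrt(13)/13; then cos(x + φ) = sqrt(13)/13. Solve for x and keep the solutions lying in [-π, π].
  ⇒ x = atan((-6*sqrt(3) - 2)/(-3 + 4*sqrt(3))) ≈ -1.2638, atan((-2 + 6*sqrt(3))/(-4*sqrt(3) - 3)) + pi ≈ 2.4398

f''(x) = 3*sin(x) - 2*cos(x)
Second-derivative test at each critical point:
  f''(-1.2638) = -3.4641 < 0 → local maximum
  f''(2.4398) = 3.4641 > 0 → local minimum

Critical points: x = atan((-6*sqrt(3) - 2)/(-3 + 4*sqrt(3))) ≈ -1.2638 (local maximum); x = atan((-2 + 6*sqrt(3))/(-4*sqrt(3) - 3)) + pi ≈ 2.4398 (local minimum)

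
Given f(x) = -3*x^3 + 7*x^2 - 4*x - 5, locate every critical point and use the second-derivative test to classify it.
f'(x) = -9*x^2 + 14*x - 4

Solve f'(x) = 0:
  9*x^2 - 14*x + 4 = 0 has no rational roots; quadratic formula: x = (14 ± √52)/18.
  ⇒ x = 7/9 - sqrt(13)/9 ≈ 0.3772, sqrt(13)/9 + 7/9 ≈ 1.1784

f''(x) = 14 - 18*x
Second-derivative test at each critical point:
  f''(0.3772) = 7.2111 > 0 → local minimum
  f''(1.1784) = -7.2111 < 0 → local maximum

Critical points: x = 7/9 - sqrt(13)/9 ≈ 0.3772 (local minimum); x = sqrt(13)/9 + 7/9 ≈ 1.1784 (local maximum)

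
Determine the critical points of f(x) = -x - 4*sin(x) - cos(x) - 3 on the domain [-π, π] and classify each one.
f'(x) = sin(x) - 4*cos(x) - 1

Solve f'(x) = 0 on [-π, π]:
  f'(x) = 0 ⇔ sin(x) - 4*cos(x) = 1. Write the left side as R·cos(x + φ) with R = √((-4)² + (-1)²) = sqrt(17), cos φ = -4*sqrt(17)/17, sin φ = -sqrt(17)/17; then cos(x + φ) = sqrt(17)/17. Solve for x and keep the solutions lying in [-π, π].
  ⇒ x = -pi + atan(15/8) ≈ -2.0608, pi/2 ≈ 1.5708

f''(x) = 4*sin(x) + cos(x)
Second-derivative test at each critical point:
  f''(-2.0608) = -4 < 0 → local maximum
  f''(1.5708) = 4 > 0 → local minimum

Critical points: x = -pi + atan(15/8) ≈ -2.0608 (local maximum); x = pi/2 ≈ 1.5708 (local minimum)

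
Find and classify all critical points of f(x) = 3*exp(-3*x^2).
f'(x) = -18*x*exp(-3*x^2)

Solve f'(x) = 0:
  f'(x) = (-18*x)·exp(-3*x^2) and exp(-3*x^2) > 0 for every x, so f'(x) = 0 ⇔ -18*x = 0.
  -18*x = 0.
  ⇒ x = 0

f''(x) = 18*(6*x^2 - 1)*exp(-3*x^2)
Second-derivative test at each critical point:
  f''(0) = -18 < 0 → local maximum

Critical points: x = 0 (local maximum)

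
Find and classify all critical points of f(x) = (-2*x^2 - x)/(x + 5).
f'(x) = (-2*x^2 - 20*x - 5)/(x^2 + 10*x + 25)

Solve f'(x) = 0:
  f'(x) = -(2*x^2 + 20*x + 5)/(x + 5)^2; the denominator is positive wherever f is defined, so f'(x) = 0 ⇔ -2*x^2 - 20*x - 5 = 0.
  2*x^2 + 20*x + 5 = 0 has no rational roots; quadratic formula: x = (-20 ± √360)/4.
  ⇒ x = -5 - 3*sqrt(10)/2 ≈ -9.7434, -5 + 3*sqrt(10)/2 ≈ -0.2566

f''(x) = -90/(x^3 + 15*x^2 + 75*x + 125)
Second-derivative test at each critical point:
  f''(-9.7434) = 0.8433 > 0 → local minimum
  f''(-0.2566) = -0.8433 < 0 → local maximum

Critical points: x = -5 - 3*sqrt(10)/2 ≈ -9.7434 (local minimum); x = -5 + 3*sqrt(10)/2 ≈ -0.2566 (local maximum)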